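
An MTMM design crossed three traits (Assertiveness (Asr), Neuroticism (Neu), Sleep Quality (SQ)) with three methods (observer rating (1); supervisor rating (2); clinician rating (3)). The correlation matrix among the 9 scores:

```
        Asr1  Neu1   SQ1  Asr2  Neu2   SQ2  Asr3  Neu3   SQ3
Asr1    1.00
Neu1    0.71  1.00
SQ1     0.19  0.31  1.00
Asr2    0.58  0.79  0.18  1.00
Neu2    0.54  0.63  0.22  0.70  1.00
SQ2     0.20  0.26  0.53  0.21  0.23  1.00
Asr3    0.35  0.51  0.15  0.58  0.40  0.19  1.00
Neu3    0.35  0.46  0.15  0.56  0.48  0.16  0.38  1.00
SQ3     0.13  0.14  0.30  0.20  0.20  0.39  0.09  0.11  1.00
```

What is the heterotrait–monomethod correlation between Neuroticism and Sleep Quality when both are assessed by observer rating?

0.31

Different traits, same method: r(Neu1, SQ1) = 0.31.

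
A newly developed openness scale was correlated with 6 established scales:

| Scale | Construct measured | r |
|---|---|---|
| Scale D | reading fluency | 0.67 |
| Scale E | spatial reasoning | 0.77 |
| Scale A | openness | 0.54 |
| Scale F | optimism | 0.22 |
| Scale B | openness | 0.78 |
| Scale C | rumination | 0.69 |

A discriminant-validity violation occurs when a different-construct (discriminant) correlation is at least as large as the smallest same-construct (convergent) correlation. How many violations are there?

Convergent (same construct = openness): Scale A, Scale B.
Smallest convergent = 0.54. Discriminant values: 0.67, 0.77, 0.22, 0.69; count ≥ 0.54 → 3.

3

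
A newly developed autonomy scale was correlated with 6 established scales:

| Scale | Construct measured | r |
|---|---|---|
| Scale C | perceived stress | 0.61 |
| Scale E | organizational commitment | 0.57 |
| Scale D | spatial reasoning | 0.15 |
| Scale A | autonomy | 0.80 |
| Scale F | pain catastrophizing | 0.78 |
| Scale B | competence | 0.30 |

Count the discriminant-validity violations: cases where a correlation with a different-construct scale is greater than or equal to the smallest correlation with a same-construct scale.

0

Convergent (same construct = autonomy): Scale A.
Smallest convergent = 0.80. Discriminant values: 0.61, 0.57, 0.15, 0.78, 0.30; count ≥ 0.80 → 0.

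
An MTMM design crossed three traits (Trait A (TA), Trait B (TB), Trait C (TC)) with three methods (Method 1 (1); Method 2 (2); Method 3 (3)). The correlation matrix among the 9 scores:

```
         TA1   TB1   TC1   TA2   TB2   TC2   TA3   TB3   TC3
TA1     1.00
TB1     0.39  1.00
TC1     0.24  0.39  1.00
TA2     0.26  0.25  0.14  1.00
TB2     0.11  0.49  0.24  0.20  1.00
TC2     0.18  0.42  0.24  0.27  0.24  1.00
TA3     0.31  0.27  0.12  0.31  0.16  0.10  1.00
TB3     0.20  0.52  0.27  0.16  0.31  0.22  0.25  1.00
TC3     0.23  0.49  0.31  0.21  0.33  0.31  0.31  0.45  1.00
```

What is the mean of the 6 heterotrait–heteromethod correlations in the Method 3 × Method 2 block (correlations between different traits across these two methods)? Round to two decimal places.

HTHM values (method 3 × method 2): 0.16, 0.10, 0.16, 0.22, 0.21, 0.33; mean = 1.18/6 = 0.20.

0.20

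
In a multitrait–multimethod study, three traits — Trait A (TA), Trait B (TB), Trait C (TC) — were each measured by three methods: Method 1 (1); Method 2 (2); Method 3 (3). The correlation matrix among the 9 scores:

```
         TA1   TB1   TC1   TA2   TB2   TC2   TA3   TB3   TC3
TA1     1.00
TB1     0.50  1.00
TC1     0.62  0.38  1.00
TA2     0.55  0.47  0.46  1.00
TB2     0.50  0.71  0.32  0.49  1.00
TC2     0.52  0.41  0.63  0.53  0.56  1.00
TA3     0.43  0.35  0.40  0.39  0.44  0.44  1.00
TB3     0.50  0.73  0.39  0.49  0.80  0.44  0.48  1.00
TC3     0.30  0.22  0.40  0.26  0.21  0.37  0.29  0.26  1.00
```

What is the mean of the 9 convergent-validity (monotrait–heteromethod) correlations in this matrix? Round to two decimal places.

0.56

Convergent values: 0.55, 0.43, 0.39, 0.71, 0.73, 0.80, 0.63, 0.40, 0.37; mean = 5.01/9 = 0.56.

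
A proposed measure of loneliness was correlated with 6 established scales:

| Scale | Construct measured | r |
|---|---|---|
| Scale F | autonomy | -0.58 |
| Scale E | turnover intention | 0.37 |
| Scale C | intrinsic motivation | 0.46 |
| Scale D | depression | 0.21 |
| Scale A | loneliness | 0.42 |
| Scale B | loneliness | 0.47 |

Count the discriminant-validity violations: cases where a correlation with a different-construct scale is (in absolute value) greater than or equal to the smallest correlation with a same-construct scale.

2

Convergent (same construct = loneliness): Scale A, Scale B.
Smallest convergent = 0.42. Discriminant |r|: 0.58, 0.37, 0.46, 0.21; count ≥ 0.42 → 2.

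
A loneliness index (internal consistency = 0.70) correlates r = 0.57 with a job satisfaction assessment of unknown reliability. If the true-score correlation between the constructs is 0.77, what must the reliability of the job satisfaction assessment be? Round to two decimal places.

r_true = r_obs / √(r_xx · r_yy) ⇒ 0.77 = 0.57 / √(0.70 · r_yy).
√(0.70 · r_yy) = 0.57 / 0.77 = 0.7403; 0.70 · r_yy = 0.5480; r_yy = 0.5480 / 0.70 ≈ 0.78.

0.78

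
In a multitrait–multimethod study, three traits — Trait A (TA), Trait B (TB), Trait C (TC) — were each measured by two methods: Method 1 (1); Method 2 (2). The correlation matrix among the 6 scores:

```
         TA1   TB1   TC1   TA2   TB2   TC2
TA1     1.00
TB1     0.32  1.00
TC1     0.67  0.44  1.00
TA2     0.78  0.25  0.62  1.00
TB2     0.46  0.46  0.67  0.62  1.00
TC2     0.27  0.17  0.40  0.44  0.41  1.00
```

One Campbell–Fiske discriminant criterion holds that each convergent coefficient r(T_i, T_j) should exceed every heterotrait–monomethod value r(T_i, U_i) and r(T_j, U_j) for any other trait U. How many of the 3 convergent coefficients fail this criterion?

2

Checking each validity diagonal entry against its comparison values:
TA (methods 1·2): 0.78 vs {0.32, 0.62, 0.67, 0.44} → pass.
TB (methods 1·2): 0.46 vs {0.32, 0.62, 0.44, 0.41} → fail.
TC (methods 1·2): 0.40 vs {0.67, 0.44, 0.44, 0.41} → fail.
2 of 3 fail.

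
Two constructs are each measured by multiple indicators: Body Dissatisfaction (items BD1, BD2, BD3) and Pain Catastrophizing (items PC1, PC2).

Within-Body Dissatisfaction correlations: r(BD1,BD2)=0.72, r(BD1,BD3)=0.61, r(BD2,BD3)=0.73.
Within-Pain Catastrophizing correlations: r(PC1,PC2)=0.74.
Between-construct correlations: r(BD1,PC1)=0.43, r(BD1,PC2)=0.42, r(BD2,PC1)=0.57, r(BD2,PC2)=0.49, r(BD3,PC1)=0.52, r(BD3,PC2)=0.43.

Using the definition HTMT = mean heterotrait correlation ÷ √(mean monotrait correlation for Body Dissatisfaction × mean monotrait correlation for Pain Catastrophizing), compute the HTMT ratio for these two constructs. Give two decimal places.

0.67

Mean between = 2.86/6 = 0.4767.
Mean within-BD = 2.06/3 = 0.6867; mean within-PC = 0.74/1 = 0.7400.
Geometric mean = √(0.6867 × 0.7400) = 0.7129.
HTMT = 0.4767 / 0.7129 = 0.67.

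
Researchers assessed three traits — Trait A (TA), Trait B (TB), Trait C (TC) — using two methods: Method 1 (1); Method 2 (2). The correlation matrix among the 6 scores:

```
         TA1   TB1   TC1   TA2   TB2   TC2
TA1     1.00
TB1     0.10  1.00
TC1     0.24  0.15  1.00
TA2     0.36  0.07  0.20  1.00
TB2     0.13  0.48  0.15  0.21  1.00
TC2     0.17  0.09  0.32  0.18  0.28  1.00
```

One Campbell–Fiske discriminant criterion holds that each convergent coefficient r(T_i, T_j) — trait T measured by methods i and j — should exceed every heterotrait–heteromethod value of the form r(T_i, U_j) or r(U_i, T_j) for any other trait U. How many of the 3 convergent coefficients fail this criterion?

Checking each validity diagonal entry against its comparison values:
TA (methods 1·2): 0.36 vs {0.13, 0.07, 0.17, 0.20} → pass.
TB (methods 1·2): 0.48 vs {0.07, 0.13, 0.09, 0.15} → pass.
TC (methods 1·2): 0.32 vs {0.20, 0.17, 0.15, 0.09} → pass.
0 of 3 fail.

0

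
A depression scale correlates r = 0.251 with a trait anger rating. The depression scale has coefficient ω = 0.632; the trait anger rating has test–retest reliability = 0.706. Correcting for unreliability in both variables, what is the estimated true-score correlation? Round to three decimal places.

0.376

r_true = r_obs / √(r_xx · r_yy) = 0.251 / √(0.632 × 0.706) = 0.251 / √0.446192 = 0.251 / 0.6680 ≈ 0.376.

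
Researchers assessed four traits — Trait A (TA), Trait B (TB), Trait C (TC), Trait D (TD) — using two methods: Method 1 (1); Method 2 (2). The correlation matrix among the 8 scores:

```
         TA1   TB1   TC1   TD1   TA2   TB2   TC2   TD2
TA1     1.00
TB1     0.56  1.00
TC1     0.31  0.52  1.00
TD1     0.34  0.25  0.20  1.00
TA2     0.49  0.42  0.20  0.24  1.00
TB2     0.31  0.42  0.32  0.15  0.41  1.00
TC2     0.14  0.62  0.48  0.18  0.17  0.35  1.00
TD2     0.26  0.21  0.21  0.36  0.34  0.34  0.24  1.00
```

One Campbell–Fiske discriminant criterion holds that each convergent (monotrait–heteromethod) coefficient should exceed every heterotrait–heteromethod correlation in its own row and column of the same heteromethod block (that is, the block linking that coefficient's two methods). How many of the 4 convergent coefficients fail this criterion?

Checking each validity diagonal entry against its comparison values:
TA (methods 1·2): 0.49 vs {0.31, 0.42, 0.14, 0.20, 0.26, 0.24} → pass.
TB (methods 1·2): 0.42 vs {0.42, 0.31, 0.62, 0.32, 0.21, 0.15} → fail.
TC (methods 1·2): 0.48 vs {0.20, 0.14, 0.32, 0.62, 0.21, 0.18} → fail.
TD (methods 1·2): 0.36 vs {0.24, 0.26, 0.15, 0.21, 0.18, 0.21} → pass.
2 of 4 fail.

2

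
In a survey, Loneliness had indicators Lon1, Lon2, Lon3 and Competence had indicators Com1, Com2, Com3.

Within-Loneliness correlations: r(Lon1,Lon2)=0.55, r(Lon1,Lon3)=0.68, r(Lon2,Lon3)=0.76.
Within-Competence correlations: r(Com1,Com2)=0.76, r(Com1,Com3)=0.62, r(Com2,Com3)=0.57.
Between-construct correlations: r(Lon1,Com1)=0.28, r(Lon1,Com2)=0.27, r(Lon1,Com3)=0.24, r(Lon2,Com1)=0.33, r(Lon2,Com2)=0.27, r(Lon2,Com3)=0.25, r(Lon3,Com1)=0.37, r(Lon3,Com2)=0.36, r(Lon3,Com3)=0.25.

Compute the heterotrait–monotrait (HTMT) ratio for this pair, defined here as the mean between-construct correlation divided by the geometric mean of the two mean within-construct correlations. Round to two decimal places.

Mean heterotrait r = 2.62/9 = 0.2911.
Mean within-Lon = 1.99/3 = 0.6633; mean within-Com = 1.95/3 = 0.6500.
Geometric mean = √(0.6633 × 0.6500) = 0.6566.
HTMT = 0.2911 / 0.6566 = 0.44.

0.44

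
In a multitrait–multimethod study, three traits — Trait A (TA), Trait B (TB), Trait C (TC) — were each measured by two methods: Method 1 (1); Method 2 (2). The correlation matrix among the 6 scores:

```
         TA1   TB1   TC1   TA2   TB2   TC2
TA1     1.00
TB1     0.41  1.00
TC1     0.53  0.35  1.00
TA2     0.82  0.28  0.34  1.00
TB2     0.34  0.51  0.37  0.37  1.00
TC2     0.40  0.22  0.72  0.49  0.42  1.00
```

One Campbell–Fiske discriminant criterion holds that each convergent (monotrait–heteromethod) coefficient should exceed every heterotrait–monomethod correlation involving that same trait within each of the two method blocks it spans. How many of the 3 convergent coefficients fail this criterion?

0

Checking each validity diagonal entry against its comparison values:
TA (methods 1·2): 0.82 vs {0.41, 0.37, 0.53, 0.49} → pass.
TB (methods 1·2): 0.51 vs {0.41, 0.37, 0.35, 0.42} → pass.
TC (methods 1·2): 0.72 vs {0.53, 0.49, 0.35, 0.42} → pass.
0 of 3 fail.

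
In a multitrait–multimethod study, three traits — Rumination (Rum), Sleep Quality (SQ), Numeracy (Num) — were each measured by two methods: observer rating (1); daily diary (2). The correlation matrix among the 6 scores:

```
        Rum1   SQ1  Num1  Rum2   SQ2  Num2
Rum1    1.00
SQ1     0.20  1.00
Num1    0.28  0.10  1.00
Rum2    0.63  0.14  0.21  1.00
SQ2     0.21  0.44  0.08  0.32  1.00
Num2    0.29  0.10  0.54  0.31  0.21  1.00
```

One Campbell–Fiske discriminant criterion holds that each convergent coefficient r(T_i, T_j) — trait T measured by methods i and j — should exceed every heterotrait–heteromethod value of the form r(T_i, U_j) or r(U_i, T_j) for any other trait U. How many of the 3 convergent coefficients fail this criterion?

0

Checking each validity diagonal entry against its comparison values:
Rum (methods 1·2): 0.63 vs {0.21, 0.14, 0.29, 0.21} → pass.
SQ (methods 1·2): 0.44 vs {0.14, 0.21, 0.10, 0.08} → pass.
Num (methods 1·2): 0.54 vs {0.21, 0.29, 0.08, 0.10} → pass.
0 of 3 fail.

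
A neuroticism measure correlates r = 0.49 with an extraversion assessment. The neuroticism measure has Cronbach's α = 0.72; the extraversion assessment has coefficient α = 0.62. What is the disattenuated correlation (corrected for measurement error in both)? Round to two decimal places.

r_true = r_obs / √(r_xx · r_yy) = 0.49 / √(0.72 × 0.62) = 0.49 / √0.4464 = 0.49 / 0.6681 ≈ 0.73.

0.73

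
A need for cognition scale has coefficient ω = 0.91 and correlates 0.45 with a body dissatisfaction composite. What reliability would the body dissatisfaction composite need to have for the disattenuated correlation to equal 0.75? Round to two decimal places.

0.40

r_true = r_obs / √(r_xx · r_yy) ⇒ 0.75 = 0.45 / √(0.91 · r_yy).
√(0.91 · r_yy) = 0.45 / 0.75 = 0.6000; 0.91 · r_yy = 0.3600; r_yy = 0.3600 / 0.91 ≈ 0.40.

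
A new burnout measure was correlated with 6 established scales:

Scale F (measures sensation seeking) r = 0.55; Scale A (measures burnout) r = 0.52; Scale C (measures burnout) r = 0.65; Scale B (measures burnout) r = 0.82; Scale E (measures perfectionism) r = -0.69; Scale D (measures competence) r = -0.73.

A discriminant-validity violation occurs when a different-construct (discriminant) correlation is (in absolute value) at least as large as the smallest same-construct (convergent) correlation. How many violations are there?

Convergent (same construct = burnout): Scale A, Scale C, Scale B.
Smallest convergent = 0.52. Discriminant |r|: 0.55, 0.69, 0.73; count ≥ 0.52 → 3.

3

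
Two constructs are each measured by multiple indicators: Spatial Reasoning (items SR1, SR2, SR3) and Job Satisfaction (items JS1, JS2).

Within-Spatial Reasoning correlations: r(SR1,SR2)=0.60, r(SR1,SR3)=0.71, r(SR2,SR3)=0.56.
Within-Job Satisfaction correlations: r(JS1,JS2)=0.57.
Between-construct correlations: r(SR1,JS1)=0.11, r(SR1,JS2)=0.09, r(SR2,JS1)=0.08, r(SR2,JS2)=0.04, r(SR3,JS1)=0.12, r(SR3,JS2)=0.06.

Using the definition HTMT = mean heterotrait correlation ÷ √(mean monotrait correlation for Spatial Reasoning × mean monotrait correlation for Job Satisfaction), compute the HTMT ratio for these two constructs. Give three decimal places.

0.140

Mean between = 0.50/6 = 0.0833.
Mean within-SR = 1.87/3 = 0.6233; mean within-JS = 0.57/1 = 0.5700.
Geometric mean = √(0.6233 × 0.5700) = 0.5961.
HTMT = 0.0833 / 0.5961 = 0.140.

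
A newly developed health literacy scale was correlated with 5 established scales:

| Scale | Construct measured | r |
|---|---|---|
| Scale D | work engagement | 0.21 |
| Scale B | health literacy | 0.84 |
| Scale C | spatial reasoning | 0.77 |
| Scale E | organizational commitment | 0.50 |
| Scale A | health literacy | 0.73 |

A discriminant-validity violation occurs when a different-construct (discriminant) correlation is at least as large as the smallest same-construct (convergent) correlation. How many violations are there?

Convergent (same construct = health literacy): Scale B, Scale A.
Smallest convergent = 0.73. Discriminant values: 0.21, 0.77, 0.50; count ≥ 0.73 → 1.

1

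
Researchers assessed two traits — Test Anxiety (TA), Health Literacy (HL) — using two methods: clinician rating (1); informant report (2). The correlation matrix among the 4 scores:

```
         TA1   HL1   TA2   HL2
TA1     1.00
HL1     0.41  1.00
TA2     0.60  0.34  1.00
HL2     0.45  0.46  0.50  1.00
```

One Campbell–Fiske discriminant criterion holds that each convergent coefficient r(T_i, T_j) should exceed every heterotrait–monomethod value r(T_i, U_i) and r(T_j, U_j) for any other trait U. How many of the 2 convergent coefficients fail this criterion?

Convergent coefficients and their comparison sets:
TA (methods 1·2): 0.60 vs {0.41, 0.50} → pass.
HL (methods 1·2): 0.46 vs {0.41, 0.50} → fail.
1 of 2 fail.

1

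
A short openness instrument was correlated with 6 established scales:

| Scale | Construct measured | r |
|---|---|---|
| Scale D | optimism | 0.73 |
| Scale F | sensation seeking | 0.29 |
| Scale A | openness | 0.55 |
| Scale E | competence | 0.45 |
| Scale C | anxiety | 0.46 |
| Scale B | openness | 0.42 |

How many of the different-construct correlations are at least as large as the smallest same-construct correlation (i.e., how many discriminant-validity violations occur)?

Convergent (same construct = openness): Scale A, Scale B.
Smallest convergent = 0.42. Discriminant values: 0.73, 0.29, 0.45, 0.46; count ≥ 0.42 → 3.

3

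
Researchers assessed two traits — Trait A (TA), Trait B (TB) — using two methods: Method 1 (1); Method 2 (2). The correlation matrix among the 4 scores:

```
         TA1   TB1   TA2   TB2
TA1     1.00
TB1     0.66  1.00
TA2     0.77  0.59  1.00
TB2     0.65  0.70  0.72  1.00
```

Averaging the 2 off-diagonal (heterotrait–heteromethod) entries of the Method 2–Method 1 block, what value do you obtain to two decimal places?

0.62

HTHM values (method 2 × method 1): 0.59, 0.65; mean = 1.24/2 = 0.62.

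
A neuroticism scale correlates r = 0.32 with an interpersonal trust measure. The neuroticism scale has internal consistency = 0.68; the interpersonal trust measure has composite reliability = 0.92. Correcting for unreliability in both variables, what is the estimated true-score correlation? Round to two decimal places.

r_true = r_obs / √(r_xx · r_yy) = 0.32 / √(0.68 × 0.92) = 0.32 / √0.6256 = 0.32 / 0.7909 ≈ 0.40.

0.40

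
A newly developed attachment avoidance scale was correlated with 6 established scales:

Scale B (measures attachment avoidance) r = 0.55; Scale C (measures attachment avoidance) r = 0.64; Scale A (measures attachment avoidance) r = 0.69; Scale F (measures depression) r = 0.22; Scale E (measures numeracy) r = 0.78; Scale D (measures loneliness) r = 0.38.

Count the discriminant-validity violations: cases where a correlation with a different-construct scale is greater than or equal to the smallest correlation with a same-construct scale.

1

Convergent (same construct = attachment avoidance): Scale B, Scale C, Scale A.
Smallest convergent = 0.55. Discriminant values: 0.22, 0.78, 0.38; count ≥ 0.55 → 1.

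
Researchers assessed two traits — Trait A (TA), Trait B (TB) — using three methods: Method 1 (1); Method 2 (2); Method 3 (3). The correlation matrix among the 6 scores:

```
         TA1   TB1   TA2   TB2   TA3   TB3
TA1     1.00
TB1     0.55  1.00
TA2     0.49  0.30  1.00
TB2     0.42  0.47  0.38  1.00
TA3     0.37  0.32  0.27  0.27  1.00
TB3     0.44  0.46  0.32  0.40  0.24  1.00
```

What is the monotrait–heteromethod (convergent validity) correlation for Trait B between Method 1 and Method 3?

0.46

Same trait (TB), different methods: r(TB1, TB3) = 0.46.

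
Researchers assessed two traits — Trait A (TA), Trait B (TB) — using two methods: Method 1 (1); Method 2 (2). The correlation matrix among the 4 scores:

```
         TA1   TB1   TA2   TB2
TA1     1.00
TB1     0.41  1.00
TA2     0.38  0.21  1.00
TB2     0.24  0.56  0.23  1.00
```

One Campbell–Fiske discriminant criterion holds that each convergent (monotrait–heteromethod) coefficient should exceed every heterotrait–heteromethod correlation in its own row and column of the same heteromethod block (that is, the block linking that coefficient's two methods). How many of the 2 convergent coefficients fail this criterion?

Each convergent coefficient versus the relevant comparison correlations:
TA (methods 1·2): 0.38 vs {0.24, 0.21} → pass.
TB (methods 1·2): 0.56 vs {0.21, 0.24} → pass.
0 of 2 fail.

0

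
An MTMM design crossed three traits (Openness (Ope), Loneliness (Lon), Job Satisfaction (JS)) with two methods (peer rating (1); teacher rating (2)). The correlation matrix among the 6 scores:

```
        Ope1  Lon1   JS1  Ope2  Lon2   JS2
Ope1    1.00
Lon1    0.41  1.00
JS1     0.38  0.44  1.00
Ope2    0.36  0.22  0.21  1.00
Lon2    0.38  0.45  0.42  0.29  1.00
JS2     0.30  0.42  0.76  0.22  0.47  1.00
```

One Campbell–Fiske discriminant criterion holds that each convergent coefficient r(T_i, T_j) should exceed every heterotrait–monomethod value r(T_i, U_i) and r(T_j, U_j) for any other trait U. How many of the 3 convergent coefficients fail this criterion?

Checking each validity diagonal entry against its comparison values:
Ope (methods 1·2): 0.36 vs {0.41, 0.29, 0.38, 0.22} → fail.
Lon (methods 1·2): 0.45 vs {0.41, 0.29, 0.44, 0.47} → fail.
JS (methods 1·2): 0.76 vs {0.38, 0.22, 0.44, 0.47} → pass.
2 of 3 fail.

2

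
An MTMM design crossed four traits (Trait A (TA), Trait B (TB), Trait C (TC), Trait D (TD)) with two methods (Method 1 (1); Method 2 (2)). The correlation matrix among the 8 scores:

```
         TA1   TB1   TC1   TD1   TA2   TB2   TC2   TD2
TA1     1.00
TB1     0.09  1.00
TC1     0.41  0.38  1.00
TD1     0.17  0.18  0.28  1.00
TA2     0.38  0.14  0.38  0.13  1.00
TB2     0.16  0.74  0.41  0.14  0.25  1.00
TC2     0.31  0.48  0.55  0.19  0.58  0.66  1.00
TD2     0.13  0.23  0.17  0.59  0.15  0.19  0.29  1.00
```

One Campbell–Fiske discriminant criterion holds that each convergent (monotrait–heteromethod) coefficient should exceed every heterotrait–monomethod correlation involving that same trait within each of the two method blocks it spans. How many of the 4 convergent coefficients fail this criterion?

2

Convergent coefficients and their comparison sets:
TA (methods 1·2): 0.38 vs {0.09, 0.25, 0.41, 0.58, 0.17, 0.15} → fail.
TB (methods 1·2): 0.74 vs {0.09, 0.25, 0.38, 0.66, 0.18, 0.19} → pass.
TC (methods 1·2): 0.55 vs {0.41, 0.58, 0.38, 0.66, 0.28, 0.29} → fail.
TD (methods 1·2): 0.59 vs {0.17, 0.15, 0.18, 0.19, 0.28, 0.29} → pass.
2 of 4 fail.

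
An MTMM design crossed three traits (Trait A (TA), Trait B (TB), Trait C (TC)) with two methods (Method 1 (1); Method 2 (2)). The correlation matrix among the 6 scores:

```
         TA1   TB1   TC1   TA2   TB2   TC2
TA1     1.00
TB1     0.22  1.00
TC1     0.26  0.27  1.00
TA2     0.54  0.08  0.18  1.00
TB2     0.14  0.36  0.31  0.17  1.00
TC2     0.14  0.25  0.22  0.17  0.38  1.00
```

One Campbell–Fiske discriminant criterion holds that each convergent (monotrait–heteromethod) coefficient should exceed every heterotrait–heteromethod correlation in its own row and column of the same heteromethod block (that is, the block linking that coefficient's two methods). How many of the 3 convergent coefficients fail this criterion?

Checking each validity diagonal entry against its comparison values:
TA (methods 1·2): 0.54 vs {0.14, 0.08, 0.14, 0.18} → pass.
TB (methods 1·2): 0.36 vs {0.08, 0.14, 0.25, 0.31} → pass.
TC (methods 1·2): 0.22 vs {0.18, 0.14, 0.31, 0.25} → fail.
1 of 3 fail.

1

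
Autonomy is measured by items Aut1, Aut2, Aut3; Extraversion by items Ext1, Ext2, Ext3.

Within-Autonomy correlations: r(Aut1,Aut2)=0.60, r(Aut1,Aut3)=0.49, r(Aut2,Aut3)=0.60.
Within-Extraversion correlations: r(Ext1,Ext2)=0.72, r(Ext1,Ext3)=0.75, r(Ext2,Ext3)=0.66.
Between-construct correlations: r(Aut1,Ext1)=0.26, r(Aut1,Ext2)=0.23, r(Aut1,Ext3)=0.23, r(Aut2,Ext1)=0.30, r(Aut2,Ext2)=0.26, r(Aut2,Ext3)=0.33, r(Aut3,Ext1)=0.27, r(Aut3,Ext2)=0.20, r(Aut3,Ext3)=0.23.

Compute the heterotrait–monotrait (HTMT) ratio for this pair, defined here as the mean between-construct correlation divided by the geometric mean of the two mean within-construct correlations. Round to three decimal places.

0.406

Between-construct mean = 2.31/9 = 0.2567.
Mean within-Aut = 1.69/3 = 0.5633; mean within-Ext = 2.13/3 = 0.7100.
Geometric mean = √(0.5633 × 0.7100) = 0.6324.
HTMT = 0.2567 / 0.6324 = 0.406.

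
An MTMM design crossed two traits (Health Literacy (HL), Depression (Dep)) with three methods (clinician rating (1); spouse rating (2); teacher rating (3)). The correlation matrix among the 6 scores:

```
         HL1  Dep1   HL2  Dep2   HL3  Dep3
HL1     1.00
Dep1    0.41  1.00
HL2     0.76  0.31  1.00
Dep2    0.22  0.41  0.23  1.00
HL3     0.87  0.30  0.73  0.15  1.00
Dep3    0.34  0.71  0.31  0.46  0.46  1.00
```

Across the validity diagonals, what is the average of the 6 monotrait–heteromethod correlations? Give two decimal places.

0.66

Convergent values: 0.76, 0.87, 0.73, 0.41, 0.71, 0.46; mean = 3.94/6 = 0.66.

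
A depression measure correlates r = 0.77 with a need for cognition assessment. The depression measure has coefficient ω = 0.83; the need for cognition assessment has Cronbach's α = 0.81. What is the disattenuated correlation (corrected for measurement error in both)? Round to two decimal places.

r_true = r_obs / √(r_xx · r_yy) = 0.77 / √(0.83 × 0.81) = 0.77 / √0.6723 = 0.77 / 0.8199 ≈ 0.94.

0.94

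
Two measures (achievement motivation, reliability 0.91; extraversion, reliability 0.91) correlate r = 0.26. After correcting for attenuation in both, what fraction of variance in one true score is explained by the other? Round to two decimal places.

0.08

Disattenuated r = 0.26 / √(0.91 × 0.91) = 0.26 / 0.9100 = 0.2857.
Shared true-score variance = 0.2857² = 0.0816 ≈ 0.08.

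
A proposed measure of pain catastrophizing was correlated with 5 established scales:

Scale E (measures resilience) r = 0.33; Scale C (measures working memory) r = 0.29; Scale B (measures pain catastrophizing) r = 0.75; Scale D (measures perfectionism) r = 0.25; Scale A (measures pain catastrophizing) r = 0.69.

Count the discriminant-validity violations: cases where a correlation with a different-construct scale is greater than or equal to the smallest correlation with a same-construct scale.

0

Convergent (same construct = pain catastrophizing): Scale B, Scale A.
Smallest convergent = 0.69. Discriminant values: 0.33, 0.29, 0.25; count ≥ 0.69 → 0.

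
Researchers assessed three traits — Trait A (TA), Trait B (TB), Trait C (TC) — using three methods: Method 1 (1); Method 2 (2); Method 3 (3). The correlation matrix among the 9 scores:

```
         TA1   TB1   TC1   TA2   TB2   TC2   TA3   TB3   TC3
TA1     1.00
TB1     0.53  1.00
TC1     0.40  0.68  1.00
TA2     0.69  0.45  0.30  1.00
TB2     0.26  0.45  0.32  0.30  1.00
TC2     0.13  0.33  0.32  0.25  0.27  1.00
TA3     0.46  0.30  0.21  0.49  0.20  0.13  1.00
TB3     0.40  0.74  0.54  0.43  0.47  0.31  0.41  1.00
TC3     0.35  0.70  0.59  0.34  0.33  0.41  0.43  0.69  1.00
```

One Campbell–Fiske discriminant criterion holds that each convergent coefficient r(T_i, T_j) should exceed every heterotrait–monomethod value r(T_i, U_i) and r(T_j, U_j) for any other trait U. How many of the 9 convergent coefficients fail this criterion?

6

Each convergent coefficient versus the relevant comparison correlations:
TA (methods 1·2): 0.69 vs {0.53, 0.30, 0.40, 0.25} → pass.
TA (methods 1·3): 0.46 vs {0.53, 0.41, 0.40, 0.43} → fail.
TA (methods 2·3): 0.49 vs {0.30, 0.41, 0.25, 0.43} → pass.
TB (methods 1·2): 0.45 vs {0.53, 0.30, 0.68, 0.27} → fail.
TB (methods 1·3): 0.74 vs {0.53, 0.41, 0.68, 0.69} → pass.
TB (methods 2·3): 0.47 vs {0.30, 0.41, 0.27, 0.69} → fail.
TC (methods 1·2): 0.32 vs {0.40, 0.25, 0.68, 0.27} → fail.
TC (methods 1·3): 0.59 vs {0.40, 0.43, 0.68, 0.69} → fail.
TC (methods 2·3): 0.41 vs {0.25, 0.43, 0.27, 0.69} → fail.
6 of 9 fail.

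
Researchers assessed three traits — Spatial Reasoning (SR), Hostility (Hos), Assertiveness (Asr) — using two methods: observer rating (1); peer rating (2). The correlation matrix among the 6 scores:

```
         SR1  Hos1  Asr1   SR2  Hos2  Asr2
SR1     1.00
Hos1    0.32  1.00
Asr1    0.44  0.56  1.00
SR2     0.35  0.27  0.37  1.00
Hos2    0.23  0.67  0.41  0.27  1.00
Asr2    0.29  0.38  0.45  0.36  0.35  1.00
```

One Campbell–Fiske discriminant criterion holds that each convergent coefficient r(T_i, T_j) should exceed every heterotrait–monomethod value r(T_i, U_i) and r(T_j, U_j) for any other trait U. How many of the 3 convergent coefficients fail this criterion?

Each convergent coefficient versus the relevant comparison correlations:
SR (methods 1·2): 0.35 vs {0.32, 0.27, 0.44, 0.36} → fail.
Hos (methods 1·2): 0.67 vs {0.32, 0.27, 0.56, 0.35} → pass.
Asr (methods 1·2): 0.45 vs {0.44, 0.36, 0.56, 0.35} → fail.
2 of 3 fail.

2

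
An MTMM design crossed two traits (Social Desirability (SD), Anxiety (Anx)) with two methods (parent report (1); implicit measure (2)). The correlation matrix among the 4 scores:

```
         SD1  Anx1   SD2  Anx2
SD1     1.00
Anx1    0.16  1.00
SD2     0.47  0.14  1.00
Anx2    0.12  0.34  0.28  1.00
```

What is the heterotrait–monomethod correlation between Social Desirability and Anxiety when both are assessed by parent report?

0.16

Different traits, same method: r(SD1, Anx1) = 0.16.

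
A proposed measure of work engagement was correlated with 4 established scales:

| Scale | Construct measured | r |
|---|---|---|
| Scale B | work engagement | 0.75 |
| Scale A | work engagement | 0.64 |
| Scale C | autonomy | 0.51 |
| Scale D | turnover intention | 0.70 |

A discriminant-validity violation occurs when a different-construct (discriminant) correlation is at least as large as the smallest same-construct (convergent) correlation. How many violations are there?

Convergent (same construct = work engagement): Scale B, Scale A.
Smallest convergent = 0.64. Discriminant values: 0.51, 0.70; count ≥ 0.64 → 1.

1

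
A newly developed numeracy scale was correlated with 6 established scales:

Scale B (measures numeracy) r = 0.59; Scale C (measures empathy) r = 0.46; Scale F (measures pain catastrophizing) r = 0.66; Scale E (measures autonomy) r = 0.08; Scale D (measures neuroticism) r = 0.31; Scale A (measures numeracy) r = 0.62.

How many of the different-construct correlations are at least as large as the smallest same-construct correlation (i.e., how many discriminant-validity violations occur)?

Convergent (same construct = numeracy): Scale B, Scale A.
Smallest convergent = 0.59. Discriminant values: 0.46, 0.66, 0.08, 0.31; count ≥ 0.59 → 1.

1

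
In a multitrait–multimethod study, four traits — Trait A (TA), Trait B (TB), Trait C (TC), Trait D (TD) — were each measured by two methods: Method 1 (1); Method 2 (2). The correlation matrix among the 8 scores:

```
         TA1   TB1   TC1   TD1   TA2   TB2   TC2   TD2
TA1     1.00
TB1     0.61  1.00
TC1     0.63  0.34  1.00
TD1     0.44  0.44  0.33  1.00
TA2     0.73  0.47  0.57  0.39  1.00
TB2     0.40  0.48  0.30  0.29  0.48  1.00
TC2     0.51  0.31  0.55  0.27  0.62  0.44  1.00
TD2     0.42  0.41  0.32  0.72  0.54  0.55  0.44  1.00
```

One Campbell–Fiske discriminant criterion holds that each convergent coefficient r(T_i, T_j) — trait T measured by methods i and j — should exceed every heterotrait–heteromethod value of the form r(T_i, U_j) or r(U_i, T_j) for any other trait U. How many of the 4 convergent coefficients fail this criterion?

1

Checking each validity diagonal entry against its comparison values:
TA (methods 1·2): 0.73 vs {0.40, 0.47, 0.51, 0.57, 0.42, 0.39} → pass.
TB (methods 1·2): 0.48 vs {0.47, 0.40, 0.31, 0.30, 0.41, 0.29} → pass.
TC (methods 1·2): 0.55 vs {0.57, 0.51, 0.30, 0.31, 0.32, 0.27} → fail.
TD (methods 1·2): 0.72 vs {0.39, 0.42, 0.29, 0.41, 0.27, 0.32} → pass.
1 of 4 fail.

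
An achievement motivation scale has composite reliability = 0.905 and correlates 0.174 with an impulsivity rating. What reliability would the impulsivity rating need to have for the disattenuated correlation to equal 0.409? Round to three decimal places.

r_true = r_obs / √(r_xx · r_yy) ⇒ 0.409 = 0.174 / √(0.905 · r_yy).
√(0.905 · r_yy) = 0.174 / 0.409 = 0.4254; 0.905 · r_yy = 0.1810; r_yy = 0.1810 / 0.905 ≈ 0.200.

0.200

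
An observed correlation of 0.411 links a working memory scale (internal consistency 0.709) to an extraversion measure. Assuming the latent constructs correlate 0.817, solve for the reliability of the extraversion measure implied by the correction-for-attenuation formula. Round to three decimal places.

0.357

r_true = r_obs / √(r_xx · r_yy) ⇒ 0.817 = 0.411 / √(0.709 · r_yy).
√(0.709 · r_yy) = 0.411 / 0.817 = 0.5031; 0.709 · r_yy = 0.2531; r_yy = 0.2531 / 0.709 ≈ 0.357.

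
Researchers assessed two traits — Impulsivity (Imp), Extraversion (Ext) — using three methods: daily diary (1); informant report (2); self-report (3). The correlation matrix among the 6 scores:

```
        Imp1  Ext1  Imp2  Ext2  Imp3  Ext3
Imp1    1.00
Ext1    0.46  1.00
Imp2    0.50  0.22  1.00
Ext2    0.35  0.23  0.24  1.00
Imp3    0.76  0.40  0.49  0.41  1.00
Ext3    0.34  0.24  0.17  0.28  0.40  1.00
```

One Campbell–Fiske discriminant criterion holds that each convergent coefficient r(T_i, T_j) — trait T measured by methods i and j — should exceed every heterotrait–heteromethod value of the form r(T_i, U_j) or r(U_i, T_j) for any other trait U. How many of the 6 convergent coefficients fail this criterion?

Each convergent coefficient versus the relevant comparison correlations:
Imp (methods 1·2): 0.50 vs {0.35, 0.22} → pass.
Imp (methods 1·3): 0.76 vs {0.34, 0.40} → pass.
Imp (methods 2·3): 0.49 vs {0.17, 0.41} → pass.
Ext (methods 1·2): 0.23 vs {0.22, 0.35} → fail.
Ext (methods 1·3): 0.24 vs {0.40, 0.34} → fail.
Ext (methods 2·3): 0.28 vs {0.41, 0.17} → fail.
3 of 6 fail.

3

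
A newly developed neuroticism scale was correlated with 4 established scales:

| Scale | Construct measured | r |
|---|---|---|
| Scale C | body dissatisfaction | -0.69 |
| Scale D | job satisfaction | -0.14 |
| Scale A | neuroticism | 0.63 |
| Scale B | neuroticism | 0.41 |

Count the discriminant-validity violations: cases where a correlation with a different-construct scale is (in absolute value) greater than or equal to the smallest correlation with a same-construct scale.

Convergent (same construct = neuroticism): Scale A, Scale B.
Smallest convergent = 0.41. Discriminant |r|: 0.69, 0.14; count ≥ 0.41 → 1.

1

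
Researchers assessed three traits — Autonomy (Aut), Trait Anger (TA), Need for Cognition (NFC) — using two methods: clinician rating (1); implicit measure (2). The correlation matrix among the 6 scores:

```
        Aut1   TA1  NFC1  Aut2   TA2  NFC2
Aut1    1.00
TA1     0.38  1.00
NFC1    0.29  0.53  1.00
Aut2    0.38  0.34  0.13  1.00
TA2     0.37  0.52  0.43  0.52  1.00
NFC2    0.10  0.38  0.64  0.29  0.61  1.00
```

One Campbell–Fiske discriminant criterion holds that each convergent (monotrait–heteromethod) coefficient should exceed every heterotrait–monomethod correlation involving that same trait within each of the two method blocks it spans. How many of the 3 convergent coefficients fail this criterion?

2

Each convergent coefficient versus the relevant comparison correlations:
Aut (methods 1·2): 0.38 vs {0.38, 0.52, 0.29, 0.29} → fail.
TA (methods 1·2): 0.52 vs {0.38, 0.52, 0.53, 0.61} → fail.
NFC (methods 1·2): 0.64 vs {0.29, 0.29, 0.53, 0.61} → pass.
2 of 3 fail.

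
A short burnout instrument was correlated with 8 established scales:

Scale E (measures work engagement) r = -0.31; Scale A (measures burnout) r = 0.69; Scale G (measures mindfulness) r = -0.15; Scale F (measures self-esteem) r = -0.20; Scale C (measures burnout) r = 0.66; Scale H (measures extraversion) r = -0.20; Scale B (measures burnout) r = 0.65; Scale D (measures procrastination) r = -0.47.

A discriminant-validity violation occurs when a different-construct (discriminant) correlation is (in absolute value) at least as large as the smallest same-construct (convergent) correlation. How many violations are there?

0

Convergent (same construct = burnout): Scale A, Scale C, Scale B.
Smallest convergent = 0.65. Discriminant |r|: 0.31, 0.15, 0.20, 0.20, 0.47; count ≥ 0.65 → 0.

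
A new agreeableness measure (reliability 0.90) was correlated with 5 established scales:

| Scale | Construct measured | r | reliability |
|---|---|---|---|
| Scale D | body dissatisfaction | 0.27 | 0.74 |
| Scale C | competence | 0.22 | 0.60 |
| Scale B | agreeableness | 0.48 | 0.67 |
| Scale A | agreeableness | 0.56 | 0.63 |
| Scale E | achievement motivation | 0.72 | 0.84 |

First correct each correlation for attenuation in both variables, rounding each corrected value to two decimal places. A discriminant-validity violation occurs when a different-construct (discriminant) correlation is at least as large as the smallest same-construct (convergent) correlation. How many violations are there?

Disattenuated r (r / √(r_scale · r_new)):
  Scale D (disc): 0.27 / √(0.74·0.90) = 0.33
  Scale C (disc): 0.22 / √(0.60·0.90) = 0.30
  Scale B (conv): 0.48 / √(0.67·0.90) = 0.62
  Scale A (conv): 0.56 / √(0.63·0.90) = 0.74
  Scale E (disc): 0.72 / √(0.84·0.90) = 0.83
Smallest convergent = 0.62. Discriminant values: 0.33, 0.30, 0.83; count ≥ 0.62 → 1.

1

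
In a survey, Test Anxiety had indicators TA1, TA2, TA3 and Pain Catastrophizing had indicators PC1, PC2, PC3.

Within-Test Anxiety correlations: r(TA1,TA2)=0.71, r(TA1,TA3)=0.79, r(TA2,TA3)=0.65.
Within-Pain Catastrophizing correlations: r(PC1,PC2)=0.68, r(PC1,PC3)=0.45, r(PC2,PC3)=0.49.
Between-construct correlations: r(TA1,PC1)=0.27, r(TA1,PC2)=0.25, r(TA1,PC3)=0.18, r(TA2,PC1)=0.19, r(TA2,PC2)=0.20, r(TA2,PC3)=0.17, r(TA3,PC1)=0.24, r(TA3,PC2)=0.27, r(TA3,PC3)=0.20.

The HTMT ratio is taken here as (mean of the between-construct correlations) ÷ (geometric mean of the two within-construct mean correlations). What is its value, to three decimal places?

0.352

Mean between = 1.97/9 = 0.2189.
Mean within-TA = 2.15/3 = 0.7167; mean within-PC = 1.62/3 = 0.5400.
Geometric mean = √(0.7167 × 0.5400) = 0.6221.
HTMT = 0.2189 / 0.6221 = 0.352.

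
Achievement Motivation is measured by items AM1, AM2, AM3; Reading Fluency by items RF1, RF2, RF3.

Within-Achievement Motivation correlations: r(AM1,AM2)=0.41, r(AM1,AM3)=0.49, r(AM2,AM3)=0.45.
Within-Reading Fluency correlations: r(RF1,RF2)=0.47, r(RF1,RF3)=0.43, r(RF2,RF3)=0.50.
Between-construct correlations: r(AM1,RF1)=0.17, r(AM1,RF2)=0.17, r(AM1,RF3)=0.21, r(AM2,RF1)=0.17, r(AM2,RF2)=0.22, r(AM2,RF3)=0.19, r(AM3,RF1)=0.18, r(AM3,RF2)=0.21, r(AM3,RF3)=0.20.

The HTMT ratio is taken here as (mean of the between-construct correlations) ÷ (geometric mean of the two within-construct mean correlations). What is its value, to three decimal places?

Mean heterotrait r = 1.72/9 = 0.1911.
Mean within-AM = 1.35/3 = 0.4500; mean within-RF = 1.40/3 = 0.4667.
Geometric mean = √(0.4500 × 0.4667) = 0.4583.
HTMT = 0.1911 / 0.4583 = 0.417.

0.417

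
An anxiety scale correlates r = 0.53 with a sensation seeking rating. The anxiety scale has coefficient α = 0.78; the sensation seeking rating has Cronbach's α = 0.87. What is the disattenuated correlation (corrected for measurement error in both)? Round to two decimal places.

0.64

r_true = r_obs / √(r_xx · r_yy) = 0.53 / √(0.78 × 0.87) = 0.53 / √0.6786 = 0.53 / 0.8238 ≈ 0.64.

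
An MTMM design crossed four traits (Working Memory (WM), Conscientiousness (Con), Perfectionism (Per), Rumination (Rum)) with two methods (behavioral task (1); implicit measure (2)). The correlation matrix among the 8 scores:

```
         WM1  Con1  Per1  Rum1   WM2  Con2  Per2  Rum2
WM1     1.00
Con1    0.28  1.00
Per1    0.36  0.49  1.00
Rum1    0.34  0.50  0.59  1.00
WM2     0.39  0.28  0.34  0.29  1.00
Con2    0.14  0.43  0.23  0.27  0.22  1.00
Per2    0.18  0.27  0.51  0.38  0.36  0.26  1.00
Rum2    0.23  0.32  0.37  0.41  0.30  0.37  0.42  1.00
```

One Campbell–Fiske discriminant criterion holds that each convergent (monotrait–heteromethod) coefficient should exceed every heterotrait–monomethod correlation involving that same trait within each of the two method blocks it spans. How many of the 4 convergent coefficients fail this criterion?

3

Checking each validity diagonal entry against its comparison values:
WM (methods 1·2): 0.39 vs {0.28, 0.22, 0.36, 0.36, 0.34, 0.30} → pass.
Con (methods 1·2): 0.43 vs {0.28, 0.22, 0.49, 0.26, 0.50, 0.37} → fail.
Per (methods 1·2): 0.51 vs {0.36, 0.36, 0.49, 0.26, 0.59, 0.42} → fail.
Rum (methods 1·2): 0.41 vs {0.34, 0.30, 0.50, 0.37, 0.59, 0.42} → fail.
3 of 4 fail.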